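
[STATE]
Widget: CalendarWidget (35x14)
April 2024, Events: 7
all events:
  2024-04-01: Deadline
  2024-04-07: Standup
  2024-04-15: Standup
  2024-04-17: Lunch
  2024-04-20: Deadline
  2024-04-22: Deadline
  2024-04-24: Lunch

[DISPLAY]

             April 2024            
Mo Tu We Th Fr Sa Su               
 1*  2  3  4  5  6  7*             
 8  9 10 11 12 13 14               
15* 16 17* 18 19 20* 21            
22* 23 24* 25 26 27 28             
29 30                              
                                   
                                   
                                   
                                   
                                   
                                   
                                   


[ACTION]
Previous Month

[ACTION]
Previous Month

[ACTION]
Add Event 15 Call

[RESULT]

           February 2024           
Mo Tu We Th Fr Sa Su               
          1  2  3  4               
 5  6  7  8  9 10 11               
12 13 14 15* 16 17 18              
19 20 21 22 23 24 25               
26 27 28 29                        
                                   
                                   
                                   
                                   
                                   
                                   
                                   


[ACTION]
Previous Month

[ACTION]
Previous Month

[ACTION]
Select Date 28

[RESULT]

           December 2023           
Mo Tu We Th Fr Sa Su               
             1  2  3               
 4  5  6  7  8  9 10               
11 12 13 14 15 16 17               
18 19 20 21 22 23 24               
25 26 27 [28] 29 30 31             
                                   
                                   
                                   
                                   
                                   
                                   
                                   


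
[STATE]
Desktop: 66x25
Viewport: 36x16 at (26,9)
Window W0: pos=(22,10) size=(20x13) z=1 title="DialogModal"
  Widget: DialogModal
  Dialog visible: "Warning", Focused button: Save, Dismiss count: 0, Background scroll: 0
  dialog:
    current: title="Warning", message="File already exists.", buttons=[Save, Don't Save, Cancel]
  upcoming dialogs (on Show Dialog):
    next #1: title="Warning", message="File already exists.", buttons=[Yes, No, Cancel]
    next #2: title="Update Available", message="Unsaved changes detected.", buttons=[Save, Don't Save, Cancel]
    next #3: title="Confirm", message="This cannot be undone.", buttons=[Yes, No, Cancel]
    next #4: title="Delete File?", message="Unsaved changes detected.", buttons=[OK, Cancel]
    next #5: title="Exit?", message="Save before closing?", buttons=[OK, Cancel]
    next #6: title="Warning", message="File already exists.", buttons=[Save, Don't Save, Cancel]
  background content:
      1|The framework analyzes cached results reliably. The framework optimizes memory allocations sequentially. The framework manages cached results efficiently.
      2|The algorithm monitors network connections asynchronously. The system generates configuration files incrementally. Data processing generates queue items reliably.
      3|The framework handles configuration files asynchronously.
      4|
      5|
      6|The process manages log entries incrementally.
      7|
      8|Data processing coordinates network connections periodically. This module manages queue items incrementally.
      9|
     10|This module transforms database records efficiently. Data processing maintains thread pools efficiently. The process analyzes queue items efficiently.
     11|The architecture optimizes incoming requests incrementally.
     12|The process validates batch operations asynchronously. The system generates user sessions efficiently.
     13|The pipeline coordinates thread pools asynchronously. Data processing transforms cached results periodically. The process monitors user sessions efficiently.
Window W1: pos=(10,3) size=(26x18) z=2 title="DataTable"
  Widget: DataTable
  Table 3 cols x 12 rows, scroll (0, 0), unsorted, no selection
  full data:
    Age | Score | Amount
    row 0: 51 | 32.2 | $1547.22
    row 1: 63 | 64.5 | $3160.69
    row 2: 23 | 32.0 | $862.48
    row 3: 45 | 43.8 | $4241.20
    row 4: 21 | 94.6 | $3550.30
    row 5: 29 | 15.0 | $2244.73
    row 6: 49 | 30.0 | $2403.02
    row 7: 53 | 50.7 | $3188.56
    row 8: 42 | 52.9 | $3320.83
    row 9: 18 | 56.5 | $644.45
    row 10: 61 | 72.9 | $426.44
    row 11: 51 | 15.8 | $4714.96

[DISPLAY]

.69      ┃                          
48       ┃━━━━━┓                    
.20      ┃     ┃                    
.30      ┃─────┨                    
.73      ┃ anal┃                    
.02      ┃ moni┃                    
.56      ┃──┐nd┃                    
.83      ┃  │  ┃                    
45       ┃dy│  ┃                    
44       ┃n'│ge┃                    
.96      ┃──┘  ┃                    
━━━━━━━━━┛ng co┃                    
               ┃                    
━━━━━━━━━━━━━━━┛                    
                                    
                                    


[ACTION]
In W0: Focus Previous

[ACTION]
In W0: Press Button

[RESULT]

.69      ┃                          
48       ┃━━━━━┓                    
.20      ┃     ┃                    
.30      ┃─────┨                    
.73      ┃ anal┃                    
.02      ┃ moni┃                    
.56      ┃ hand┃                    
.83      ┃     ┃                    
45       ┃     ┃                    
44       ┃anage┃                    
.96      ┃     ┃                    
━━━━━━━━━┛ng co┃                    
               ┃                    
━━━━━━━━━━━━━━━┛                    
                                    
                                    


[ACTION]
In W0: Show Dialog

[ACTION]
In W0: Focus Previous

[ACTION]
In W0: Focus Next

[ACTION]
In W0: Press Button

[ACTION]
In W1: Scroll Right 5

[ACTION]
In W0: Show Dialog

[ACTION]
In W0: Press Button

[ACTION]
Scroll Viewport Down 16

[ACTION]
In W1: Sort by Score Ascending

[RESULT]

.96      ┃                          
.02      ┃━━━━━┓                    
48       ┃     ┃                    
.22      ┃─────┨                    
.20      ┃ anal┃                    
.56      ┃ moni┃                    
.83      ┃ hand┃                    
45       ┃     ┃                    
.69      ┃     ┃                    
44       ┃anage┃                    
.30      ┃     ┃                    
━━━━━━━━━┛ng co┃                    
               ┃                    
━━━━━━━━━━━━━━━┛                    
                                    
                                    


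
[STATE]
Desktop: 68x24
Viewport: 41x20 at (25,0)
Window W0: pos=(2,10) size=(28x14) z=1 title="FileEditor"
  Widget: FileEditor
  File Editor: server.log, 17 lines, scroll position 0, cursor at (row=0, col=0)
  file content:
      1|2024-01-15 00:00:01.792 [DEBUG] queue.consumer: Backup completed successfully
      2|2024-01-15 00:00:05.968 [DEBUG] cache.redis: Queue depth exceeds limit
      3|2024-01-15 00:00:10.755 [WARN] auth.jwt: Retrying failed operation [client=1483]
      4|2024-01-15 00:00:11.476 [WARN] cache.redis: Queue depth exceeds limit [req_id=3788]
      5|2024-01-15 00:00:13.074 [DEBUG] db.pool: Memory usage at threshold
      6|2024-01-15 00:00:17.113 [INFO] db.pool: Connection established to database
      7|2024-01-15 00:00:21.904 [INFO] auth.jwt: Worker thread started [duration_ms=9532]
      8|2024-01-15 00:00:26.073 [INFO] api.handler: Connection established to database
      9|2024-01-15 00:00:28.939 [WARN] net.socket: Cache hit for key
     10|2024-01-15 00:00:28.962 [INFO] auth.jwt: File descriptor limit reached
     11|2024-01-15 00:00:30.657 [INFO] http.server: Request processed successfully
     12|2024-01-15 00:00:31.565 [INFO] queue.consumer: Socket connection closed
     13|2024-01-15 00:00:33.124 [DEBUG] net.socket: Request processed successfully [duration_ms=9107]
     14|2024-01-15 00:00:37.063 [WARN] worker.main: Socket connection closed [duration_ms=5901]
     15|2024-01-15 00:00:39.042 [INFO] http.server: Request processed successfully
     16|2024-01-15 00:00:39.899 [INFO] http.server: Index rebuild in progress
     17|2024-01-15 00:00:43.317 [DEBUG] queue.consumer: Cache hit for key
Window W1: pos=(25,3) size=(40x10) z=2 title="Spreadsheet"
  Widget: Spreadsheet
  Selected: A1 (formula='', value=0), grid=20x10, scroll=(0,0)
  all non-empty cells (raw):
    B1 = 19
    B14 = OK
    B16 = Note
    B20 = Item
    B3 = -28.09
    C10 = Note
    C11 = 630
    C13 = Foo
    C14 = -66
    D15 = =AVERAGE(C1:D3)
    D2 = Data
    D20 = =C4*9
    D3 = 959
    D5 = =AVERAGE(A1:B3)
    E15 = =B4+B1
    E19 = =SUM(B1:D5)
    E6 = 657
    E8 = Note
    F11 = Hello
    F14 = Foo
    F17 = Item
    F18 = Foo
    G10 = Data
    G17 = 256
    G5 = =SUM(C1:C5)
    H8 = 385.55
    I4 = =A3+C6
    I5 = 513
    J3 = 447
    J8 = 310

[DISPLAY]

                                         
                                         
                                         
┏━━━━━━━━━━━━━━━━━━━━━━━━━━━━━━━━━━━━━━┓ 
┃ Spreadsheet                          ┃ 
┠──────────────────────────────────────┨ 
┃A1:                                   ┃ 
┃       A       B       C       D      ┃ 
┃--------------------------------------┃ 
┃  1      [0]      19       0       0  ┃ 
┃  2        0       0       0Data      ┃ 
┃  3        0  -28.09       0     959  ┃ 
┗━━━━━━━━━━━━━━━━━━━━━━━━━━━━━━━━━━━━━━┛ 
2 [▲┃                                    
8 [█┃                                    
5 [░┃                                    
6 [░┃                                    
4 [░┃                                    
3 [░┃                                    
4 [░┃                                    


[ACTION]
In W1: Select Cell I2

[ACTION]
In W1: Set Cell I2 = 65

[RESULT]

                                         
                                         
                                         
┏━━━━━━━━━━━━━━━━━━━━━━━━━━━━━━━━━━━━━━┓ 
┃ Spreadsheet                          ┃ 
┠──────────────────────────────────────┨ 
┃I2: 65                                ┃ 
┃       A       B       C       D      ┃ 
┃--------------------------------------┃ 
┃  1        0      19       0       0  ┃ 
┃  2        0       0       0Data      ┃ 
┃  3        0  -28.09       0     959  ┃ 
┗━━━━━━━━━━━━━━━━━━━━━━━━━━━━━━━━━━━━━━┛ 
2 [▲┃                                    
8 [█┃                                    
5 [░┃                                    
6 [░┃                                    
4 [░┃                                    
3 [░┃                                    
4 [░┃                                    


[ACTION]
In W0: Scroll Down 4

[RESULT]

                                         
                                         
                                         
┏━━━━━━━━━━━━━━━━━━━━━━━━━━━━━━━━━━━━━━┓ 
┃ Spreadsheet                          ┃ 
┠──────────────────────────────────────┨ 
┃I2: 65                                ┃ 
┃       A       B       C       D      ┃ 
┃--------------------------------------┃ 
┃  1        0      19       0       0  ┃ 
┃  2        0       0       0Data      ┃ 
┃  3        0  -28.09       0     959  ┃ 
┗━━━━━━━━━━━━━━━━━━━━━━━━━━━━━━━━━━━━━━┛ 
4 [▲┃                                    
3 [░┃                                    
4 [░┃                                    
3 [░┃                                    
9 [░┃                                    
2 [█┃                                    
7 [░┃                                    


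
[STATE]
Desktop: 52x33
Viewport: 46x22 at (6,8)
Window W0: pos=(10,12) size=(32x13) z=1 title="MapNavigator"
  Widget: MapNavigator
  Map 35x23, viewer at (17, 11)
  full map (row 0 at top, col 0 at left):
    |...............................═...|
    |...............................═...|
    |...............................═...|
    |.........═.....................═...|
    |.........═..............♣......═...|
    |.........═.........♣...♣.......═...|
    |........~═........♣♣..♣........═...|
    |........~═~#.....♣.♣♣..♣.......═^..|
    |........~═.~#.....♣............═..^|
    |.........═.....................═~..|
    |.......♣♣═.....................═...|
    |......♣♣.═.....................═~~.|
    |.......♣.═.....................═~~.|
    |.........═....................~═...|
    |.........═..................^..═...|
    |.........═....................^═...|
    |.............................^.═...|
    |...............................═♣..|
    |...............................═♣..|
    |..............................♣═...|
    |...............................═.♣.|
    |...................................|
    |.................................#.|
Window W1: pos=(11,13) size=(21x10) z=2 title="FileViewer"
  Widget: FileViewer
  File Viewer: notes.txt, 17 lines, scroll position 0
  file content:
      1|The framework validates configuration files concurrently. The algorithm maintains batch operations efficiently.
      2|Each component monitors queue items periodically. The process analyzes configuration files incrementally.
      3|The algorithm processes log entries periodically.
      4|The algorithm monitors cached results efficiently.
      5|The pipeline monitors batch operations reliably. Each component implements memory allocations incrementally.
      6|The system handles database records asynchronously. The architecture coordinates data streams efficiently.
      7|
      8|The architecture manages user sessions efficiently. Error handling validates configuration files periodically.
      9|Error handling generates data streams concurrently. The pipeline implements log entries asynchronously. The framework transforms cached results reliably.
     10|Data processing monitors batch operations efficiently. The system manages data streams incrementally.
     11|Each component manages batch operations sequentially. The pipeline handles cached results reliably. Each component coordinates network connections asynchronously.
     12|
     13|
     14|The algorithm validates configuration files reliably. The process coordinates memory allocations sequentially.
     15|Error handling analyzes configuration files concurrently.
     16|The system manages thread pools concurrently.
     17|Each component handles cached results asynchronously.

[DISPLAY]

                                              
                                              
                                              
                                              
    ┏━━━━━━━━━━━━━━━━━━━━━━━━━━━━━━┓          
    ┃┏━━━━━━━━━━━━━━━━━━━┓         ┃          
    ┠┃ FileViewer        ┃─────────┨          
    ┃┠───────────────────┨♣.......═┃          
    ┃┃The framework vali▲┃........═┃          
    ┃┃Each component mon█┃........═┃          
    ┃┃The algorithm proc░┃........═┃          
    ┃┃The algorithm moni░┃........═┃          
    ┃┃The pipeline monit░┃........═┃          
    ┃┃The system handles▼┃.......~═┃          
    ┃┗━━━━━━━━━━━━━━━━━━━┛.....^..═┃          
    ┃.......═....................^═┃          
    ┗━━━━━━━━━━━━━━━━━━━━━━━━━━━━━━┛          
                                              
                                              
                                              
                                              
                                              


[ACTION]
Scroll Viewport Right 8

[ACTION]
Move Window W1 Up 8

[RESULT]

     ┃The framework vali▲┃                    
     ┃Each component mon█┃                    
     ┃The algorithm proc░┃                    
     ┃The algorithm moni░┃                    
    ┏┃The pipeline monit░┃━━━━━━━━━┓          
    ┃┃The system handles▼┃         ┃          
    ┠┗━━━━━━━━━━━━━━━━━━━┛─────────┨          
    ┃......~═~#.....♣.♣♣..♣.......═┃          
    ┃......~═.~#.....♣............═┃          
    ┃.......═.....................═┃          
    ┃.....♣♣═.....................═┃          
    ┃....♣♣.═.......@.............═┃          
    ┃.....♣.═.....................═┃          
    ┃.......═....................~═┃          
    ┃.......═..................^..═┃          
    ┃.......═....................^═┃          
    ┗━━━━━━━━━━━━━━━━━━━━━━━━━━━━━━┛          
                                              
                                              
                                              
                                              
                                              


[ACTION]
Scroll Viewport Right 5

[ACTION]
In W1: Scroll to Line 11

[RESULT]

     ┃Each component man▲┃                    
     ┃                  ░┃                    
     ┃                  ░┃                    
     ┃The algorithm vali░┃                    
    ┏┃Error handling ana█┃━━━━━━━━━┓          
    ┃┃The system manages▼┃         ┃          
    ┠┗━━━━━━━━━━━━━━━━━━━┛─────────┨          
    ┃......~═~#.....♣.♣♣..♣.......═┃          
    ┃......~═.~#.....♣............═┃          
    ┃.......═.....................═┃          
    ┃.....♣♣═.....................═┃          
    ┃....♣♣.═.......@.............═┃          
    ┃.....♣.═.....................═┃          
    ┃.......═....................~═┃          
    ┃.......═..................^..═┃          
    ┃.......═....................^═┃          
    ┗━━━━━━━━━━━━━━━━━━━━━━━━━━━━━━┛          
                                              
                                              
                                              
                                              
                                              


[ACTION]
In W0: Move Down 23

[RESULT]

     ┃Each component man▲┃                    
     ┃                  ░┃                    
     ┃                  ░┃                    
     ┃The algorithm vali░┃                    
    ┏┃Error handling ana█┃━━━━━━━━━┓          
    ┃┃The system manages▼┃         ┃          
    ┠┗━━━━━━━━━━━━━━━━━━━┛─────────┨          
    ┃.............................═┃          
    ┃............................♣═┃          
    ┃.............................═┃          
    ┃..............................┃          
    ┃...............@..............┃          
    ┃                              ┃          
    ┃                              ┃          
    ┃                              ┃          
    ┃                              ┃          
    ┗━━━━━━━━━━━━━━━━━━━━━━━━━━━━━━┛          
                                              
                                              
                                              
                                              
                                              


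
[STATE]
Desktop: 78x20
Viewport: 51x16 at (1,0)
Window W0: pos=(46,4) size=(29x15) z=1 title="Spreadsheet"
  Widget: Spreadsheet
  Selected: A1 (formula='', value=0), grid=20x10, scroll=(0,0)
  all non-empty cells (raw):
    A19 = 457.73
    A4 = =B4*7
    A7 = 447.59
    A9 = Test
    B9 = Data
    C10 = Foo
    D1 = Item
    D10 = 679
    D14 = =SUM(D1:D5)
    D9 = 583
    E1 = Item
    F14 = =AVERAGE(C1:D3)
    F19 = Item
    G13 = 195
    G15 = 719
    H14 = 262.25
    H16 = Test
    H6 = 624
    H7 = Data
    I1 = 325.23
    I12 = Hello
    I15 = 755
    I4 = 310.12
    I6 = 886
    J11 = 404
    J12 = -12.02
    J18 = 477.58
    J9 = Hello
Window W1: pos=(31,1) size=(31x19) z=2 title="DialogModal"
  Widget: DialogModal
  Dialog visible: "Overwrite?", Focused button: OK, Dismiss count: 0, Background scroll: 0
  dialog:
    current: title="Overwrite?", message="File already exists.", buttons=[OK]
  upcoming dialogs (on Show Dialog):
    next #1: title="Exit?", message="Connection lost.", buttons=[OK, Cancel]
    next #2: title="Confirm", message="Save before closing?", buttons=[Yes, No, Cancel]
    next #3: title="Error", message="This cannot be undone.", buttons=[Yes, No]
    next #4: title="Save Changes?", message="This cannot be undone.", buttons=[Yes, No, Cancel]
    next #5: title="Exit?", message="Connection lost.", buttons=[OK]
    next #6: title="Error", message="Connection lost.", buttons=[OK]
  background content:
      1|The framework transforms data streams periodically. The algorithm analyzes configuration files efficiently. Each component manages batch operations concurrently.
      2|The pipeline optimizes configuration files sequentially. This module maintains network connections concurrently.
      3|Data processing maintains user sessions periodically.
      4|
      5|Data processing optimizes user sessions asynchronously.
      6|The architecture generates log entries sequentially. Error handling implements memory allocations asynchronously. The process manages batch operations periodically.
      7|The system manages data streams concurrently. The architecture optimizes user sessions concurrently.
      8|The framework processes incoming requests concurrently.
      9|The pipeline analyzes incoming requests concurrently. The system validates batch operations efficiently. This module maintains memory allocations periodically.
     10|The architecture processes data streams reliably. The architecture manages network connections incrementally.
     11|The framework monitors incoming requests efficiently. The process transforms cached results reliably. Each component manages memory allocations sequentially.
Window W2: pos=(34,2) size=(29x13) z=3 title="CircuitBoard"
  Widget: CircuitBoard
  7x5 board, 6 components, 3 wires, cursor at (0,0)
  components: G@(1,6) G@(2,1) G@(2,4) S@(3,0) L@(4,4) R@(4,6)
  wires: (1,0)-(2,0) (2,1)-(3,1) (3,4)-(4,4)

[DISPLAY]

                                                   
                              ┏━━━━━━━━━━━━━━━━━━━━
                              ┃ D┏━━━━━━━━━━━━━━━━━
                              ┠──┃ CircuitBoard    
                              ┃Th┠─────────────────
                              ┃Th┃   0 1 2 3 4 5 6 
                              ┃Da┃0  [.]           
                              ┃  ┃                 
                              ┃Da┃1   ·            
                              ┃Th┃    │            
                              ┃Th┃2   ·   G        
                              ┃Th┃        │        
                              ┃Th┃3   S   ·        
                              ┃Th┃                 
                              ┃Th┗━━━━━━━━━━━━━━━━━
                              ┃                    


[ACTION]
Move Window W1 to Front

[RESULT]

                                                   
                              ┏━━━━━━━━━━━━━━━━━━━━
                              ┃ DialogModal        
                              ┠────────────────────
                              ┃The framework transf
                              ┃The pipeline optimiz
                              ┃Data processing main
                              ┃                    
                              ┃Data processing opti
                              ┃Th┌─────────────────
                              ┃Th│      Overwrite? 
                              ┃Th│ File already exi
                              ┃Th│         [OK]    
                              ┃Th└─────────────────
                              ┃The framework monito
                              ┃                    


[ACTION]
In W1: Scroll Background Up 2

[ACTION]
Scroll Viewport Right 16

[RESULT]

                                                   
              ┏━━━━━━━━━━━━━━━━━━━━━━━━━━━━━┓      
              ┃ DialogModal                 ┃┓     
              ┠─────────────────────────────┨┃     
              ┃The framework transforms data┃┨━━━━━
              ┃The pipeline optimizes config┃┃     
              ┃Data processing maintains use┃┃─────
              ┃                             ┃┃     
              ┃Data processing optimizes use┃┃     
              ┃Th┌──────────────────────┐ lo┃┃-----
              ┃Th│      Overwrite?      │rea┃┃   0 
              ┃Th│ File already exists. │com┃┃   0 
              ┃Th│         [OK]         │min┃┃   0 
              ┃Th└──────────────────────┘ da┃┃   0 
              ┃The framework monitors incomi┃┛   0 
              ┃                             ┃    0 


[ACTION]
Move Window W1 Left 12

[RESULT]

                                                   
  ┏━━━━━━━━━━━━━━━━━━━━━━━━━━━━━┓                  
  ┃ DialogModal                 ┃━━━━━━━━━━━━┓     
  ┠─────────────────────────────┨            ┃     
  ┃The framework transforms data┃────────────┨━━━━━
  ┃The pipeline optimizes config┃6           ┃     
  ┃Data processing maintains use┃            ┃─────
  ┃                             ┃            ┃     
  ┃Data processing optimizes use┃            ┃     
  ┃Th┌──────────────────────┐ lo┃            ┃-----
  ┃Th│      Overwrite?      │rea┃     G      ┃   0 
  ┃Th│ File already exists. │com┃            ┃   0 
  ┃Th│         [OK]         │min┃     ·      ┃   0 
  ┃Th└──────────────────────┘ da┃     │      ┃   0 
  ┃The framework monitors incomi┃━━━━━━━━━━━━┛   0 
  ┃                             ┃        0       0 


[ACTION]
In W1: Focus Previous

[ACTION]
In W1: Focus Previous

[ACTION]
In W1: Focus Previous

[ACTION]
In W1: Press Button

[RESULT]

                                                   
  ┏━━━━━━━━━━━━━━━━━━━━━━━━━━━━━┓                  
  ┃ DialogModal                 ┃━━━━━━━━━━━━┓     
  ┠─────────────────────────────┨            ┃     
  ┃The framework transforms data┃────────────┨━━━━━
  ┃The pipeline optimizes config┃6           ┃     
  ┃Data processing maintains use┃            ┃─────
  ┃                             ┃            ┃     
  ┃Data processing optimizes use┃            ┃     
  ┃The architecture generates lo┃            ┃-----
  ┃The system manages data strea┃     G      ┃   0 
  ┃The framework processes incom┃            ┃   0 
  ┃The pipeline analyzes incomin┃     ·      ┃   0 
  ┃The architecture processes da┃     │      ┃   0 
  ┃The framework monitors incomi┃━━━━━━━━━━━━┛   0 
  ┃                             ┃        0       0 


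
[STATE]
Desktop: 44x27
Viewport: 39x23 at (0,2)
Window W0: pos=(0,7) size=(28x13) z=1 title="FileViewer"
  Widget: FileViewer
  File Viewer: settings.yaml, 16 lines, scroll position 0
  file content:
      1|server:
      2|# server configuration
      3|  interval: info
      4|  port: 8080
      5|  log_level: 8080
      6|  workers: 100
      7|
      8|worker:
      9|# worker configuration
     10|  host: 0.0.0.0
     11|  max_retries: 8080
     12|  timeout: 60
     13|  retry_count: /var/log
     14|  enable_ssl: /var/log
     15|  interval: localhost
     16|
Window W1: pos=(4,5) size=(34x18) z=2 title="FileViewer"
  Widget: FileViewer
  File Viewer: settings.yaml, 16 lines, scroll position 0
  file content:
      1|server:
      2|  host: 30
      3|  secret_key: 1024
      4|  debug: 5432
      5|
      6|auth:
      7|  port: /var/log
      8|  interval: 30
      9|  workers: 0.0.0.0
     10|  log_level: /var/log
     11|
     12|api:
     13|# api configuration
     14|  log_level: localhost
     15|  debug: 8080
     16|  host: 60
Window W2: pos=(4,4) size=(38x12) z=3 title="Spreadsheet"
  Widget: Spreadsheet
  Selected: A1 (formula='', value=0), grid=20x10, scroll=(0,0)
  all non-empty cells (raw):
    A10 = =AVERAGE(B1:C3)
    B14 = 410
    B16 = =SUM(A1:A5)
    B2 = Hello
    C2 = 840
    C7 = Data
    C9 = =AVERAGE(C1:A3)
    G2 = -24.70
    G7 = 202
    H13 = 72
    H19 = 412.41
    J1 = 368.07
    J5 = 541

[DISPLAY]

                                       
                                       
    ┏━━━━━━━━━━━━━━━━━━━━━━━━━━━━━━━━━━
    ┃ Spreadsheet                      
    ┠──────────────────────────────────
┏━━━┃A1:                               
┃ Fi┃       A       B       C       D  
┠───┃----------------------------------
┃ser┃  1      [0]       0       0      
┃# s┃  2        0Hello        840      
┃  i┃  3        0       0       0      
┃  p┃  4        0       0       0      
┃  l┃  5        0       0       0      
┃  w┗━━━━━━━━━━━━━━━━━━━━━━━━━━━━━━━━━━
┃   ┃  workers: 0.0.0.0             ░┃ 
┃wor┃  log_level: /var/log          ░┃ 
┃# w┃                               ░┃ 
┗━━━┃api:                           ░┃ 
    ┃# api configuration            ░┃ 
    ┃  log_level: localhost         ▼┃ 
    ┗━━━━━━━━━━━━━━━━━━━━━━━━━━━━━━━━┛ 
                                       
                                       


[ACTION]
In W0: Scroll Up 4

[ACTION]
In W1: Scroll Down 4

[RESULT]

                                       
                                       
    ┏━━━━━━━━━━━━━━━━━━━━━━━━━━━━━━━━━━
    ┃ Spreadsheet                      
    ┠──────────────────────────────────
┏━━━┃A1:                               
┃ Fi┃       A       B       C       D  
┠───┃----------------------------------
┃ser┃  1      [0]       0       0      
┃# s┃  2        0Hello        840      
┃  i┃  3        0       0       0      
┃  p┃  4        0       0       0      
┃  l┃  5        0       0       0      
┃  w┗━━━━━━━━━━━━━━━━━━━━━━━━━━━━━━━━━━
┃   ┃                               ░┃ 
┃wor┃api:                           ░┃ 
┃# w┃# api configuration            ░┃ 
┗━━━┃  log_level: localhost         ░┃ 
    ┃  debug: 8080                  █┃ 
    ┃  host: 60                     ▼┃ 
    ┗━━━━━━━━━━━━━━━━━━━━━━━━━━━━━━━━┛ 
                                       
                                       


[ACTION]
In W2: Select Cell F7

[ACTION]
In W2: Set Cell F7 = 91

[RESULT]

                                       
                                       
    ┏━━━━━━━━━━━━━━━━━━━━━━━━━━━━━━━━━━
    ┃ Spreadsheet                      
    ┠──────────────────────────────────
┏━━━┃F7: 91                            
┃ Fi┃       A       B       C       D  
┠───┃----------------------------------
┃ser┃  1        0       0       0      
┃# s┃  2        0Hello        840      
┃  i┃  3        0       0       0      
┃  p┃  4        0       0       0      
┃  l┃  5        0       0       0      
┃  w┗━━━━━━━━━━━━━━━━━━━━━━━━━━━━━━━━━━
┃   ┃                               ░┃ 
┃wor┃api:                           ░┃ 
┃# w┃# api configuration            ░┃ 
┗━━━┃  log_level: localhost         ░┃ 
    ┃  debug: 8080                  █┃ 
    ┃  host: 60                     ▼┃ 
    ┗━━━━━━━━━━━━━━━━━━━━━━━━━━━━━━━━┛ 
                                       
                                       


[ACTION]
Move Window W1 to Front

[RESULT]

                                       
                                       
    ┏━━━━━━━━━━━━━━━━━━━━━━━━━━━━━━━━━━
    ┏━━━━━━━━━━━━━━━━━━━━━━━━━━━━━━━━┓ 
    ┃ FileViewer                     ┃─
┏━━━┠────────────────────────────────┨ 
┃ Fi┃  secret_key: 1024             ▲┃ 
┠───┃  debug: 5432                  ░┃-
┃ser┃                               ░┃ 
┃# s┃auth:                          ░┃ 
┃  i┃  port: /var/log               ░┃ 
┃  p┃  interval: 30                 ░┃ 
┃  l┃  workers: 0.0.0.0             ░┃ 
┃  w┃  log_level: /var/log          ░┃━
┃   ┃                               ░┃ 
┃wor┃api:                           ░┃ 
┃# w┃# api configuration            ░┃ 
┗━━━┃  log_level: localhost         ░┃ 
    ┃  debug: 8080                  █┃ 
    ┃  host: 60                     ▼┃ 
    ┗━━━━━━━━━━━━━━━━━━━━━━━━━━━━━━━━┛ 
                                       
                                       


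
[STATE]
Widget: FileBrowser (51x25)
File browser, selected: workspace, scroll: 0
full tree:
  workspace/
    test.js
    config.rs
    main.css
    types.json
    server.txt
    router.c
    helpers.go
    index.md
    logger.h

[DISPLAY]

> [-] workspace/                                   
    test.js                                        
    config.rs                                      
    main.css                                       
    types.json                                     
    server.txt                                     
    router.c                                       
    helpers.go                                     
    index.md                                       
    logger.h                                       
                                                   
                                                   
                                                   
                                                   
                                                   
                                                   
                                                   
                                                   
                                                   
                                                   
                                                   
                                                   
                                                   
                                                   
                                                   


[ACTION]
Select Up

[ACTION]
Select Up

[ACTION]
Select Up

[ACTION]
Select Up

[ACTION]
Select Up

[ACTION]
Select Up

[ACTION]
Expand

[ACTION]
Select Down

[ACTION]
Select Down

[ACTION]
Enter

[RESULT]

  [-] workspace/                                   
    test.js                                        
  > config.rs                                      
    main.css                                       
    types.json                                     
    server.txt                                     
    router.c                                       
    helpers.go                                     
    index.md                                       
    logger.h                                       
                                                   
                                                   
                                                   
                                                   
                                                   
                                                   
                                                   
                                                   
                                                   
                                                   
                                                   
                                                   
                                                   
                                                   
                                                   


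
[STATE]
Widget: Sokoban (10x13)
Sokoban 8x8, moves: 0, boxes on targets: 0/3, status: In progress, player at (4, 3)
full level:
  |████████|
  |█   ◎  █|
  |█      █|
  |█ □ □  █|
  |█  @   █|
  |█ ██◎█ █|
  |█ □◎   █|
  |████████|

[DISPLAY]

████████  
█   ◎  █  
█      █  
█ □ □  █  
█  @   █  
█ ██◎█ █  
█ □◎   █  
████████  
Moves: 0  
          
          
          
          


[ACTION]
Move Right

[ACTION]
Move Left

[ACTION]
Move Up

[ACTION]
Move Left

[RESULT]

████████  
█   ◎  █  
█      █  
█□@ □  █  
█      █  
█ ██◎█ █  
█ □◎   █  
████████  
Moves: 4  
          
          
          
          
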